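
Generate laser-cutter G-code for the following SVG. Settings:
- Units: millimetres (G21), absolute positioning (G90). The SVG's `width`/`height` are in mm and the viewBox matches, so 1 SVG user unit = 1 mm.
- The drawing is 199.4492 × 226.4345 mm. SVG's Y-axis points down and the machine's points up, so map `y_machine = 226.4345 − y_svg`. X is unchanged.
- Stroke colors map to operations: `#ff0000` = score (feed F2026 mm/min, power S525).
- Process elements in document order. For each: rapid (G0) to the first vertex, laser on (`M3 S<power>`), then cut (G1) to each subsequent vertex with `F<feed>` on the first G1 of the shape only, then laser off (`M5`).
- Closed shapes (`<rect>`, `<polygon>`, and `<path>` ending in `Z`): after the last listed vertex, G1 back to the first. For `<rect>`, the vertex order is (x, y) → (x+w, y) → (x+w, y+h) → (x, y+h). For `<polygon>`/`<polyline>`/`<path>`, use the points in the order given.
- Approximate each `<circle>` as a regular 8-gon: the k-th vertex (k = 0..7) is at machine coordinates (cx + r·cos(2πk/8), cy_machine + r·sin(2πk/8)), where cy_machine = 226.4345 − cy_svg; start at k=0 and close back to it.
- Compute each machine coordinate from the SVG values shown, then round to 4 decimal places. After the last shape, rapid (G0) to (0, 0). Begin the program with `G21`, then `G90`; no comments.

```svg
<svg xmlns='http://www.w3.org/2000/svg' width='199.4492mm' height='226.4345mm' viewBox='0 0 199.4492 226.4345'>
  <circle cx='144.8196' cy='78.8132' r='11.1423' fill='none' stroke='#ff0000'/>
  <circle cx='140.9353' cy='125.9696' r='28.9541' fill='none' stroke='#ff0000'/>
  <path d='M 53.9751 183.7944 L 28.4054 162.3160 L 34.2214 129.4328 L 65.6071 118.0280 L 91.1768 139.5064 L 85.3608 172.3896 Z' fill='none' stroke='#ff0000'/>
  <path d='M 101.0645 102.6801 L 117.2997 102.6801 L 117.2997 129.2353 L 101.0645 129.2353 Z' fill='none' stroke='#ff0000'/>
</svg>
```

G21
G90
G0 X155.9619 Y147.6213
M3 S525
G1 X152.6984 Y155.5001 F2026
G1 X144.8196 Y158.7636
G1 X136.9408 Y155.5001
G1 X133.6773 Y147.6213
G1 X136.9408 Y139.7425
G1 X144.8196 Y136.4790
G1 X152.6984 Y139.7425
G1 X155.9619 Y147.6213
M5
G0 X169.8894 Y100.4649
M3 S525
G1 X161.4089 Y120.9385 F2026
G1 X140.9353 Y129.4190
G1 X120.4617 Y120.9385
G1 X111.9812 Y100.4649
G1 X120.4617 Y79.9913
G1 X140.9353 Y71.5108
G1 X161.4089 Y79.9913
G1 X169.8894 Y100.4649
M5
G0 X53.9751 Y42.6401
M3 S525
G1 X28.4054 Y64.1185 F2026
G1 X34.2214 Y97.0017
G1 X65.6071 Y108.4065
G1 X91.1768 Y86.9281
G1 X85.3608 Y54.0449
G1 X53.9751 Y42.6401
M5
G0 X101.0645 Y123.7544
M3 S525
G1 X117.2997 Y123.7544 F2026
G1 X117.2997 Y97.1992
G1 X101.0645 Y97.1992
G1 X101.0645 Y123.7544
M5
G0 X0.0000 Y0.0000

viewBox `0 0 199.4492 226.4345` with mm width/height → 1 unit = 1 mm. Flip: y_m = 226.4345 − y_svg.

**Shape 1** — `<circle>` circle, stroke `#ff0000` → score (S525, F2026). Machine vertices: (155.9619,147.6213) → (152.6984,155.5001) → (144.8196,158.7636) → (136.9408,155.5001) → (133.6773,147.6213) → (136.9408,139.7425) → (144.8196,136.4790) → (152.6984,139.7425) → (155.9619,147.6213). Closed: final G1 returns to the first vertex.

**Shape 2** — `<circle>` circle, stroke `#ff0000` → score (S525, F2026). Machine vertices: (169.8894,100.4649) → (161.4089,120.9385) → (140.9353,129.4190) → (120.4617,120.9385) → (111.9812,100.4649) → (120.4617,79.9913) → (140.9353,71.5108) → (161.4089,79.9913) → (169.8894,100.4649). Closed: final G1 returns to the first vertex.

**Shape 3** — `<path>` regular polygon, stroke `#ff0000` → score (S525, F2026). Machine vertices: (53.9751,42.6401) → (28.4054,64.1185) → (34.2214,97.0017) → (65.6071,108.4065) → (91.1768,86.9281) → (85.3608,54.0449) → (53.9751,42.6401). Closed: final G1 returns to the first vertex.

**Shape 4** — `<path>` rectangle, stroke `#ff0000` → score (S525, F2026). Machine vertices: (101.0645,123.7544) → (117.2997,123.7544) → (117.2997,97.1992) → (101.0645,97.1992) → (101.0645,123.7544). Closed: final G1 returns to the first vertex.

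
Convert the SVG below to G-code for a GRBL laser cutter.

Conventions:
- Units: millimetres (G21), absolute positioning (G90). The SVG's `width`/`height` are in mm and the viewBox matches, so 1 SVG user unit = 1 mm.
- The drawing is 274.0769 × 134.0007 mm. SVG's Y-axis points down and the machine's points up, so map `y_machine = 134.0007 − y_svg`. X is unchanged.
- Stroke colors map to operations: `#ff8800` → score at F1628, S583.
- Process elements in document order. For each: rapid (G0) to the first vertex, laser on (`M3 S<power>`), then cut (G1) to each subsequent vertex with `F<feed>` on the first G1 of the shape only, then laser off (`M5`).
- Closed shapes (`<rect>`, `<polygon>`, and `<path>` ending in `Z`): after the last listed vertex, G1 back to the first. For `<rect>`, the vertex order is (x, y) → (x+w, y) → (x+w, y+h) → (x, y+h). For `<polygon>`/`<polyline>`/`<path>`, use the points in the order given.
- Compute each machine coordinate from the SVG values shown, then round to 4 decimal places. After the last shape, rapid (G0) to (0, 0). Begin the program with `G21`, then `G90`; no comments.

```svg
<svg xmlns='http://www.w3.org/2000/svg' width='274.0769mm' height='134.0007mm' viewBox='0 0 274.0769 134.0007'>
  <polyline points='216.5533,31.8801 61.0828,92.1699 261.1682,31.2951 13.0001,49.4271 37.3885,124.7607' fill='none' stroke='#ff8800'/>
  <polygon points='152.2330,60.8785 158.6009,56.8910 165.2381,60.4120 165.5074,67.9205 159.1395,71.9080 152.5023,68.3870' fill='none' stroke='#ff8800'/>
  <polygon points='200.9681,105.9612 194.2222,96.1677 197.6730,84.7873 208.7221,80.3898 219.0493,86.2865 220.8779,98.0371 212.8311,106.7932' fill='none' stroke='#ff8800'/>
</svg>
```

viewBox `0 0 274.0769 134.0007` with mm width/height → 1 unit = 1 mm. Flip: y_m = 134.0007 − y_svg.

**Shape 1** — `<polyline>` open polyline, stroke `#ff8800` → score (S583, F1628). Machine vertices: (216.5533,102.1206) → (61.0828,41.8308) → (261.1682,102.7056) → (13.0001,84.5736) → (37.3885,9.2400). Open path.

**Shape 2** — `<polygon>` regular polygon, stroke `#ff8800` → score (S583, F1628). Machine vertices: (152.2330,73.1222) → (158.6009,77.1097) → (165.2381,73.5887) → (165.5074,66.0802) → (159.1395,62.0927) → (152.5023,65.6137) → (152.2330,73.1222). Closed: final G1 returns to the first vertex.

**Shape 3** — `<polygon>` regular polygon, stroke `#ff8800` → score (S583, F1628). Machine vertices: (200.9681,28.0395) → (194.2222,37.8330) → (197.6730,49.2134) → (208.7221,53.6109) → (219.0493,47.7142) → (220.8779,35.9636) → (212.8311,27.2075) → (200.9681,28.0395). Closed: final G1 returns to the first vertex.

G21
G90
G0 X216.5533 Y102.1206
M3 S583
G1 X61.0828 Y41.8308 F1628
G1 X261.1682 Y102.7056
G1 X13.0001 Y84.5736
G1 X37.3885 Y9.2400
M5
G0 X152.2330 Y73.1222
M3 S583
G1 X158.6009 Y77.1097 F1628
G1 X165.2381 Y73.5887
G1 X165.5074 Y66.0802
G1 X159.1395 Y62.0927
G1 X152.5023 Y65.6137
G1 X152.2330 Y73.1222
M5
G0 X200.9681 Y28.0395
M3 S583
G1 X194.2222 Y37.8330 F1628
G1 X197.6730 Y49.2134
G1 X208.7221 Y53.6109
G1 X219.0493 Y47.7142
G1 X220.8779 Y35.9636
G1 X212.8311 Y27.2075
G1 X200.9681 Y28.0395
M5
G0 X0.0000 Y0.0000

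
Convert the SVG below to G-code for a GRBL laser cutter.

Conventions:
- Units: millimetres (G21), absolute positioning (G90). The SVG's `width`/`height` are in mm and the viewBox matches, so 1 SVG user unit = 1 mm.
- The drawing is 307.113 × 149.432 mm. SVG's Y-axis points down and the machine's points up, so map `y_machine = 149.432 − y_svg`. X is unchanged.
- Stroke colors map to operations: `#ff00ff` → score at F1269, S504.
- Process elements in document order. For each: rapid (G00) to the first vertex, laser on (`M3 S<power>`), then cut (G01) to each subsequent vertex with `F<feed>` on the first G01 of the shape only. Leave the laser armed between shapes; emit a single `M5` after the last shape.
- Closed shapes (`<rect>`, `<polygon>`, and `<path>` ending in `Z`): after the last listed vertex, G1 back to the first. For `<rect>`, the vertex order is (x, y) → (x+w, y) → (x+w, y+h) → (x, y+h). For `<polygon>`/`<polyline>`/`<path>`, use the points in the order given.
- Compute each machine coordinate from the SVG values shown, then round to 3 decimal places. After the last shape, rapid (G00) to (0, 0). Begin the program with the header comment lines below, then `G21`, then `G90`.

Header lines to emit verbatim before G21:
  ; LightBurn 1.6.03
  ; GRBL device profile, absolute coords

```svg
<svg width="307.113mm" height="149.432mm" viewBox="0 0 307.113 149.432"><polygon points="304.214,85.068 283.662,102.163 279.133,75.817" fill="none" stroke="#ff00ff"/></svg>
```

; LightBurn 1.6.03
; GRBL device profile, absolute coords
G21
G90
G00 X304.214 Y64.364
M3 S504
G01 X283.662 Y47.269 F1269
G01 X279.133 Y73.615
G01 X304.214 Y64.364
M5
G00 X0.000 Y0.000

Since the viewBox matches the mm dimensions, user units are millimetres directly. The only transform is the Y-flip y_m = 149.432 − y_svg.

Shape 1 is a regular polygon drawn with `<polygon>`. Its stroke #ff00ff means score at S504, F1269. After flipping Y the toolpath is (304.214,64.364) → (283.662,47.269) → (279.133,73.615) → (304.214,64.364), returning to the start.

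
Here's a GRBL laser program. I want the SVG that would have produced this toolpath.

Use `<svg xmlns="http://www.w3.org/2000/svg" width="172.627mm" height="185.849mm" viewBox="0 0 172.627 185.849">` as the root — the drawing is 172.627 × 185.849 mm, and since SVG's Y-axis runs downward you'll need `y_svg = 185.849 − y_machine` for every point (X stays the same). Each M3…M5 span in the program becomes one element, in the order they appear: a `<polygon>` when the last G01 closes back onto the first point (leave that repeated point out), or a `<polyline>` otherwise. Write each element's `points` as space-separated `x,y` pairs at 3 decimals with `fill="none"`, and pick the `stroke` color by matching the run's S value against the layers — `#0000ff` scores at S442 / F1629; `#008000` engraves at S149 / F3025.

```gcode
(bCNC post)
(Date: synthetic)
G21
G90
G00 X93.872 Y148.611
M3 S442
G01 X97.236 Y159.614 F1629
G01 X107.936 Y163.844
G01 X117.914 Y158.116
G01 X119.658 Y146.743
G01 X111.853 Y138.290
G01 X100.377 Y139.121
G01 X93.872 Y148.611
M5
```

Each laser-on run becomes one SVG element. Flip Y back into SVG space with y_svg = 185.849 − y_machine. Every run uses S442, so all elements get stroke `#0000ff` (score).

Run 1: The run returns to its start, so emit a `<polygon>` with points (Y-flipped): 93.872,37.238 97.236,26.235 107.936,22.005 117.914,27.733 119.658,39.106 111.853,47.559 100.377,46.728.

<svg xmlns="http://www.w3.org/2000/svg" width="172.627mm" height="185.849mm" viewBox="0 0 172.627 185.849">
  <polygon points="93.872,37.238 97.236,26.235 107.936,22.005 117.914,27.733 119.658,39.106 111.853,47.559 100.377,46.728" fill="none" stroke="#0000ff"/>
</svg>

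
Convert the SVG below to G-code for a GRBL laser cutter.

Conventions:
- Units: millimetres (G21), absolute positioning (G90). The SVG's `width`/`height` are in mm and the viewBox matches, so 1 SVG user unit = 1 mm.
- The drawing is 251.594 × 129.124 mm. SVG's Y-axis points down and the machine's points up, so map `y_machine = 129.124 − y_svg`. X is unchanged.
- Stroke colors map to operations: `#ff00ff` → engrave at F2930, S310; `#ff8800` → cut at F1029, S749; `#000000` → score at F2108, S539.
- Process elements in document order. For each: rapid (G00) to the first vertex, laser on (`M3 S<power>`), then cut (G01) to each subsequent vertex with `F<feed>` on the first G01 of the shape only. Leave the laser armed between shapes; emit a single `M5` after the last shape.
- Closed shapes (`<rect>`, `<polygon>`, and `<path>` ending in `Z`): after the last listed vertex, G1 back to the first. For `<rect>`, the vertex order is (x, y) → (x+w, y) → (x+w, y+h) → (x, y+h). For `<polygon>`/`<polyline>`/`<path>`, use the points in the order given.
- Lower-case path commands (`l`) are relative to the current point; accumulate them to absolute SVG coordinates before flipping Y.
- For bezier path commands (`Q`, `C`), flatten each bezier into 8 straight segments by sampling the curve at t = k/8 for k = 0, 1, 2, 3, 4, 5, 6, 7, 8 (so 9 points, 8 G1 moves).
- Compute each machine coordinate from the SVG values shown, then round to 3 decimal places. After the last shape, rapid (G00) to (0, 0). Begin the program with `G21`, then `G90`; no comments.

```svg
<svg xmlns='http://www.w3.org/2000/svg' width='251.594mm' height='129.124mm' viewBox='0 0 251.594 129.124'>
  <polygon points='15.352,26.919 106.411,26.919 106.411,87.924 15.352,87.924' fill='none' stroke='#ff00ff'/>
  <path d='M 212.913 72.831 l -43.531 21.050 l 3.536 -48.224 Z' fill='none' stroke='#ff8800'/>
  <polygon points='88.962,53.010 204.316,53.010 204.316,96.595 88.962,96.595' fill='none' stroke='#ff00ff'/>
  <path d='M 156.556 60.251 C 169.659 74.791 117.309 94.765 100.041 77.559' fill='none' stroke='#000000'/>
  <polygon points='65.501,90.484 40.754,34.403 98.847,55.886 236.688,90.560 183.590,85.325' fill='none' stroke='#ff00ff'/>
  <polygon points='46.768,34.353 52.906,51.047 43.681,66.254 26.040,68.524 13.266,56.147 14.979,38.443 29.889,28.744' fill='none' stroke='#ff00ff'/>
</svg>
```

viewBox `0 0 251.594 129.124` with mm width/height → 1 unit = 1 mm. Flip: y_m = 129.124 − y_svg.

**Shape 1** — `<polygon>` rectangle, stroke `#ff00ff` → engrave (S310, F2930). Machine vertices: (15.352,102.205) → (106.411,102.205) → (106.411,41.200) → (15.352,41.200) → (15.352,102.205). Closed: final G1 returns to the first vertex.

**Shape 2** — `<path>` regular polygon, stroke `#ff8800` → cut (S749, F1029). Machine vertices: (212.913,56.293) → (169.382,35.243) → (172.918,83.467) → (212.913,56.293). Closed: final G1 returns to the first vertex.

**Shape 3** — `<polygon>` rectangle, stroke `#ff00ff` → engrave (S310, F2930). Machine vertices: (88.962,76.114) → (204.316,76.114) → (204.316,32.529) → (88.962,32.529) → (88.962,76.114). Closed: final G1 returns to the first vertex.

**Shape 4** — `<path>` cubic bezier, stroke `#000000` → score (S539, F2108). Control points (SVG): P0=(156.556,60.251), P1=(169.659,74.791), P2=(117.309,94.765), P3=(100.041,77.559); sampled at t=k/8. Machine vertices: (156.556,68.873) → (158.598,63.249) → (155.682,57.615) → (148.986,52.470) → (139.688,48.314) → (128.966,45.646) → (117.999,44.966) → (107.965,46.772) → (100.041,51.565). Open path.

**Shape 5** — `<polygon>` closed polygon, stroke `#ff00ff` → engrave (S310, F2930). Machine vertices: (65.501,38.640) → (40.754,94.721) → (98.847,73.238) → (236.688,38.564) → (183.590,43.799) → (65.501,38.640). Closed: final G1 returns to the first vertex.

**Shape 6** — `<polygon>` regular polygon, stroke `#ff00ff` → engrave (S310, F2930). Machine vertices: (46.768,94.771) → (52.906,78.077) → (43.681,62.870) → (26.040,60.600) → (13.266,72.977) → (14.979,90.681) → (29.889,100.380) → (46.768,94.771). Closed: final G1 returns to the first vertex.

G21
G90
G00 X15.352 Y102.205
M3 S310
G01 X106.411 Y102.205 F2930
G01 X106.411 Y41.200
G01 X15.352 Y41.200
G01 X15.352 Y102.205
G00 X212.913 Y56.293
M3 S749
G01 X169.382 Y35.243 F1029
G01 X172.918 Y83.467
G01 X212.913 Y56.293
G00 X88.962 Y76.114
M3 S310
G01 X204.316 Y76.114 F2930
G01 X204.316 Y32.529
G01 X88.962 Y32.529
G01 X88.962 Y76.114
G00 X156.556 Y68.873
M3 S539
G01 X158.598 Y63.249 F2108
G01 X155.682 Y57.615
G01 X148.986 Y52.470
G01 X139.688 Y48.314
G01 X128.966 Y45.646
G01 X117.999 Y44.966
G01 X107.965 Y46.772
G01 X100.041 Y51.565
G00 X65.501 Y38.640
M3 S310
G01 X40.754 Y94.721 F2930
G01 X98.847 Y73.238
G01 X236.688 Y38.564
G01 X183.590 Y43.799
G01 X65.501 Y38.640
G00 X46.768 Y94.771
M3 S310
G01 X52.906 Y78.077 F2930
G01 X43.681 Y62.870
G01 X26.040 Y60.600
G01 X13.266 Y72.977
G01 X14.979 Y90.681
G01 X29.889 Y100.380
G01 X46.768 Y94.771
M5
G00 X0.000 Y0.000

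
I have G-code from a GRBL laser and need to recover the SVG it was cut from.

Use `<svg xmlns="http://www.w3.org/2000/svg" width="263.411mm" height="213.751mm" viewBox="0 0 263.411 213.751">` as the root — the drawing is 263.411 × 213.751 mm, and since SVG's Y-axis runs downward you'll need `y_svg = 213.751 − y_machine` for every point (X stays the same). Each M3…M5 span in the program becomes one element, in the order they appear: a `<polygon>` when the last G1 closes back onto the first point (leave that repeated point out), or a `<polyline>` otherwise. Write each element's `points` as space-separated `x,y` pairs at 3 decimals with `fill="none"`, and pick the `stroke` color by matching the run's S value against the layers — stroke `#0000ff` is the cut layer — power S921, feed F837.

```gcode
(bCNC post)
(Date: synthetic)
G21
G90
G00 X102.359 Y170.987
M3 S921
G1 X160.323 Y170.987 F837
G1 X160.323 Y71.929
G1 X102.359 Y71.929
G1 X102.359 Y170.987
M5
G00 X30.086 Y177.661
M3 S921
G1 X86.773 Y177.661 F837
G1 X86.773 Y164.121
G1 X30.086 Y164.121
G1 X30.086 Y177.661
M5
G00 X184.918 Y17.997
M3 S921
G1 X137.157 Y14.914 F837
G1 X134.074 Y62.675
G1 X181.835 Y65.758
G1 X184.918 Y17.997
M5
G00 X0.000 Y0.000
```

Each laser-on run becomes one SVG element. Flip Y back into SVG space with y_svg = 213.751 − y_machine. Every run uses S921, so all elements get stroke `#0000ff` (cut).

Run 1: The run returns to its start, so emit a `<polygon>` with points (Y-flipped): 102.359,42.764 160.323,42.764 160.323,141.822 102.359,141.822.

Run 2: The run returns to its start, so emit a `<polygon>` with points (Y-flipped): 30.086,36.090 86.773,36.090 86.773,49.630 30.086,49.630.

Run 3: The run returns to its start, so emit a `<polygon>` with points (Y-flipped): 184.918,195.754 137.157,198.837 134.074,151.076 181.835,147.993.

<svg xmlns="http://www.w3.org/2000/svg" width="263.411mm" height="213.751mm" viewBox="0 0 263.411 213.751">
  <polygon points="102.359,42.764 160.323,42.764 160.323,141.822 102.359,141.822" fill="none" stroke="#0000ff"/>
  <polygon points="30.086,36.090 86.773,36.090 86.773,49.630 30.086,49.630" fill="none" stroke="#0000ff"/>
  <polygon points="184.918,195.754 137.157,198.837 134.074,151.076 181.835,147.993" fill="none" stroke="#0000ff"/>
</svg>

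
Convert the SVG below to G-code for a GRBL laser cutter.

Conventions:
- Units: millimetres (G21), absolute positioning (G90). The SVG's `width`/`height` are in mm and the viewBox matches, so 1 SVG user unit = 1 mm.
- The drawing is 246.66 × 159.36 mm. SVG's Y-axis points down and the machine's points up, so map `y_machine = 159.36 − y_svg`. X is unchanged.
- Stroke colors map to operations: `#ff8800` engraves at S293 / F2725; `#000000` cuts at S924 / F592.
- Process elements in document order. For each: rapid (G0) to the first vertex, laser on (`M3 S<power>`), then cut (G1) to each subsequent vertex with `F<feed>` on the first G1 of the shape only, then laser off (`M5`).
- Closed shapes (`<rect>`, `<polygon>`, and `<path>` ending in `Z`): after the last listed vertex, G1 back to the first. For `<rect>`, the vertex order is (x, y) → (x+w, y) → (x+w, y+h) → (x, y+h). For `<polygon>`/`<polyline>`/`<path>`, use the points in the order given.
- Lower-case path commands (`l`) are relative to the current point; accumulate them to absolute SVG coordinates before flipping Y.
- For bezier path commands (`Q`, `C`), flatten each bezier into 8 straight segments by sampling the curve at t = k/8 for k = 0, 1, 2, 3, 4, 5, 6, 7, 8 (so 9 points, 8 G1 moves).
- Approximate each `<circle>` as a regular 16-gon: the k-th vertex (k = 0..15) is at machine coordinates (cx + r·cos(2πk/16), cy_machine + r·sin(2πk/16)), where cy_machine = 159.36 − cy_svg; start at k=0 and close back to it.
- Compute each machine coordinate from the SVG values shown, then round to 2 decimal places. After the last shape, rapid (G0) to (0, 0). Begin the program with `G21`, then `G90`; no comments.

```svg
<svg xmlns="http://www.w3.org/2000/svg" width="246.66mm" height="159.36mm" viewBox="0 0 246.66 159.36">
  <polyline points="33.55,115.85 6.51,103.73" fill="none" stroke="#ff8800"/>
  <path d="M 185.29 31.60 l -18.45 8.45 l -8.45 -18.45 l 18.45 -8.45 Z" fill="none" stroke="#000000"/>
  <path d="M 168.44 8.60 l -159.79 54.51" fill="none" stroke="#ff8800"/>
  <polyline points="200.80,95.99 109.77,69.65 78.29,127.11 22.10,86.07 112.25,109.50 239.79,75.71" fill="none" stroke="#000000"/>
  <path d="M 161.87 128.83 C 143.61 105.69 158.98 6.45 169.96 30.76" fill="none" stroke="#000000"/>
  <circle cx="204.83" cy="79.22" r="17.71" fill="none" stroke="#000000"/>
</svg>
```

viewBox `0 0 246.66 159.36` with mm width/height → 1 unit = 1 mm. Flip: y_m = 159.36 − y_svg.

**Shape 1** — `<polyline>` line segment, stroke `#ff8800` → engrave (S293, F2725). Machine vertices: (33.55,43.51) → (6.51,55.63). Open path.

**Shape 2** — `<path>` regular polygon, stroke `#000000` → cut (S924, F592). Machine vertices: (185.29,127.76) → (166.84,119.31) → (158.39,137.76) → (176.84,146.21) → (185.29,127.76). Closed: final G1 returns to the first vertex.

**Shape 3** — `<path>` line segment, stroke `#ff8800` → engrave (S293, F2725). Machine vertices: (168.44,150.76) → (8.65,96.25). Open path.

**Shape 4** — `<polyline>` open polyline, stroke `#000000` → cut (S924, F592). Machine vertices: (200.80,63.37) → (109.77,89.71) → (78.29,32.25) → (22.10,73.29) → (112.25,49.86) → (239.79,83.65). Open path.

**Shape 5** — `<path>` cubic bezier, stroke `#000000` → cut (S924, F592). Control points (SVG): P0=(161.87,128.83), P1=(143.61,105.69), P2=(158.98,6.45), P3=(169.96,30.76); sampled at t=k/8. Machine vertices: (161.87,30.53) → (156.52,42.38) → (153.89,59.03) → (153.51,78.14) → (154.95,97.36) → (157.76,114.35) → (161.50,126.79) → (165.71,132.31) → (169.96,128.60). Open path.

**Shape 6** — `<circle>` circle, stroke `#000000` → cut (S924, F592). Machine vertices: (222.54,80.14) → (221.19,86.92) → (217.35,92.66) → (211.61,96.50) → (204.83,97.85) → (198.05,96.50) → (192.31,92.66) → (188.47,86.92) → (187.12,80.14) → (188.47,73.36) → (192.31,67.62) → (198.05,63.78) → (204.83,62.43) → (211.61,63.78) → (217.35,67.62) → (221.19,73.36) → (222.54,80.14). Closed: final G1 returns to the first vertex.

G21
G90
G0 X33.55 Y43.51
M3 S293
G1 X6.51 Y55.63 F2725
M5
G0 X185.29 Y127.76
M3 S924
G1 X166.84 Y119.31 F592
G1 X158.39 Y137.76
G1 X176.84 Y146.21
G1 X185.29 Y127.76
M5
G0 X168.44 Y150.76
M3 S293
G1 X8.65 Y96.25 F2725
M5
G0 X200.80 Y63.37
M3 S924
G1 X109.77 Y89.71 F592
G1 X78.29 Y32.25
G1 X22.10 Y73.29
G1 X112.25 Y49.86
G1 X239.79 Y83.65
M5
G0 X161.87 Y30.53
M3 S924
G1 X156.52 Y42.38 F592
G1 X153.89 Y59.03
G1 X153.51 Y78.14
G1 X154.95 Y97.36
G1 X157.76 Y114.35
G1 X161.50 Y126.79
G1 X165.71 Y132.31
G1 X169.96 Y128.60
M5
G0 X222.54 Y80.14
M3 S924
G1 X221.19 Y86.92 F592
G1 X217.35 Y92.66
G1 X211.61 Y96.50
G1 X204.83 Y97.85
G1 X198.05 Y96.50
G1 X192.31 Y92.66
G1 X188.47 Y86.92
G1 X187.12 Y80.14
G1 X188.47 Y73.36
G1 X192.31 Y67.62
G1 X198.05 Y63.78
G1 X204.83 Y62.43
G1 X211.61 Y63.78
G1 X217.35 Y67.62
G1 X221.19 Y73.36
G1 X222.54 Y80.14
M5
G0 X0.00 Y0.00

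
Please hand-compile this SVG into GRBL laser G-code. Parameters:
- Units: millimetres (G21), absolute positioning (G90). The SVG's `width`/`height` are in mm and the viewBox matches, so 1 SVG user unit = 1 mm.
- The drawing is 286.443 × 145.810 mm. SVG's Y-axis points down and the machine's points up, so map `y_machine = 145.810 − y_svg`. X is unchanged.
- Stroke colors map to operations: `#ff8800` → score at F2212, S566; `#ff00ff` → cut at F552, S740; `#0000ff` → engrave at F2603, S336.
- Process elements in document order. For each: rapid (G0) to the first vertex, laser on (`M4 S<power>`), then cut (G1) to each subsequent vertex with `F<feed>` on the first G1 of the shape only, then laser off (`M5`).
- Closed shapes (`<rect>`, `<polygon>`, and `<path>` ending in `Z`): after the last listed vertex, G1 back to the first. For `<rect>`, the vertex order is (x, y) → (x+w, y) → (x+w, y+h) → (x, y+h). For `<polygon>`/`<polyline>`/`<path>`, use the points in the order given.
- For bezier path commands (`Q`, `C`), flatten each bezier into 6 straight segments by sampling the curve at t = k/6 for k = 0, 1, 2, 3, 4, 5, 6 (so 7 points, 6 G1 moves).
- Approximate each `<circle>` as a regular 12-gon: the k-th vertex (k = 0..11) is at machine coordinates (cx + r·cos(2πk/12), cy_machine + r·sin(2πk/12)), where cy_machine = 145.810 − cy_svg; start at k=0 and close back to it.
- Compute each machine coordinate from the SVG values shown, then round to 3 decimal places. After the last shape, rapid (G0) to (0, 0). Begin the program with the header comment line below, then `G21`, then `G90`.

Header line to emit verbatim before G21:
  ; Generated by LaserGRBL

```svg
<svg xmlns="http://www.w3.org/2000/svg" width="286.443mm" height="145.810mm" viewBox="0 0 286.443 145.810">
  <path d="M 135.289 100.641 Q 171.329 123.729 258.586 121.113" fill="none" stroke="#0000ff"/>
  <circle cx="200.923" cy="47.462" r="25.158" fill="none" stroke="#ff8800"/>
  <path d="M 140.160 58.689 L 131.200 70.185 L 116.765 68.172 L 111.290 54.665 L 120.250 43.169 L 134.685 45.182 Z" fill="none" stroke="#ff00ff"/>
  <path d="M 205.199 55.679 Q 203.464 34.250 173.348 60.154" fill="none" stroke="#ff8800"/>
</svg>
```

; Generated by LaserGRBL
G21
G90
G0 X135.289 Y45.169
M4 S336
G1 X148.725 Y38.187 F2603
G1 X165.006 Y32.633
G1 X184.133 Y28.507
G1 X206.105 Y25.809
G1 X230.923 Y24.539
G1 X258.586 Y24.697
M5
G0 X226.081 Y98.348
M4 S566
G1 X222.710 Y110.927 F2212
G1 X213.502 Y120.135
G1 X200.923 Y123.506
G1 X188.344 Y120.135
G1 X179.136 Y110.927
G1 X175.765 Y98.348
G1 X179.136 Y85.769
G1 X188.344 Y76.561
G1 X200.923 Y73.190
G1 X213.502 Y76.561
G1 X222.710 Y85.769
G1 X226.081 Y98.348
M5
G0 X140.160 Y87.121
M4 S740
G1 X131.200 Y75.625 F552
G1 X116.765 Y77.638
G1 X111.290 Y91.145
G1 X120.250 Y102.641
G1 X134.685 Y100.628
G1 X140.160 Y87.121
M5
G0 X205.199 Y90.131
M4 S566
G1 X203.832 Y95.959 F2212
G1 X200.889 Y99.158
G1 X196.369 Y99.727
G1 X190.272 Y97.666
G1 X182.598 Y92.976
G1 X173.348 Y85.656
M5
G0 X0.000 Y0.000

Since the viewBox matches the mm dimensions, user units are millimetres directly. The only transform is the Y-flip y_m = 145.810 − y_svg.

Shape 1 is a quadratic bezier drawn with `<path>`. Its stroke #0000ff means engrave at S336, F2603. After flipping Y the toolpath is (135.289,45.169) → (148.725,38.187) → (165.006,32.633) → (184.133,28.507) → (206.105,25.809) → (230.923,24.539) → (258.586,24.697).

Shape 2 is a circle drawn with `<circle>`. Its stroke #ff8800 means score at S566, F2212. After flipping Y the toolpath is (226.081,98.348) → (222.710,110.927) → (213.502,120.135) → (200.923,123.506) → (188.344,120.135) → (179.136,110.927) → (175.765,98.348) → (179.136,85.769) → (188.344,76.561) → (200.923,73.190) → (213.502,76.561) → (222.710,85.769) → (226.081,98.348), returning to the start.

Shape 3 is a regular polygon drawn with `<path>`. Its stroke #ff00ff means cut at S740, F552. After flipping Y the toolpath is (140.160,87.121) → (131.200,75.625) → (116.765,77.638) → (111.290,91.145) → (120.250,102.641) → (134.685,100.628) → (140.160,87.121), returning to the start.

Shape 4 is a quadratic bezier drawn with `<path>`. Its stroke #ff8800 means score at S566, F2212. After flipping Y the toolpath is (205.199,90.131) → (203.832,95.959) → (200.889,99.158) → (196.369,99.727) → (190.272,97.666) → (182.598,92.976) → (173.348,85.656).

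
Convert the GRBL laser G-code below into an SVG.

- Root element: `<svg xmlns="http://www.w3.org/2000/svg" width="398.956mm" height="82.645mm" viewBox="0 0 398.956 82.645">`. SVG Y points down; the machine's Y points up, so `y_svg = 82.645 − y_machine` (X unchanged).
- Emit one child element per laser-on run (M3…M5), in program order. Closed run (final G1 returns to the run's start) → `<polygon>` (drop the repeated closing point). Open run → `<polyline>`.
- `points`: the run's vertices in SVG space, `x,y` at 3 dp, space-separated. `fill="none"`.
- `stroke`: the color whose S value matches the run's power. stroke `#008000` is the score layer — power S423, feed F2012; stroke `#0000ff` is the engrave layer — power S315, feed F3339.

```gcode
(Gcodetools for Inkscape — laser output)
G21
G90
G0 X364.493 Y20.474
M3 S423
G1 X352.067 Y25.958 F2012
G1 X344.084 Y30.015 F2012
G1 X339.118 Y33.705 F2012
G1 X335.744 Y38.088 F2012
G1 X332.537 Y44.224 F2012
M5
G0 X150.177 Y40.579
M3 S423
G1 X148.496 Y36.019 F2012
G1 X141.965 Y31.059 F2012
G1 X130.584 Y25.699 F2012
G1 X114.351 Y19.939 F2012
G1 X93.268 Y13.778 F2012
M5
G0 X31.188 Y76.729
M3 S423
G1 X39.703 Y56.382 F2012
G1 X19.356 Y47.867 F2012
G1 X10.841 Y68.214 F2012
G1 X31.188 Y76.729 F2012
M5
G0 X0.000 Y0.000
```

<svg xmlns="http://www.w3.org/2000/svg" width="398.956mm" height="82.645mm" viewBox="0 0 398.956 82.645">
  <polyline points="364.493,62.171 352.067,56.687 344.084,52.630 339.118,48.940 335.744,44.557 332.537,38.421" fill="none" stroke="#008000"/>
  <polyline points="150.177,42.066 148.496,46.626 141.965,51.586 130.584,56.946 114.351,62.706 93.268,68.867" fill="none" stroke="#008000"/>
  <polygon points="31.188,5.916 39.703,26.263 19.356,34.778 10.841,14.431" fill="none" stroke="#008000"/>
</svg>

y_svg = 82.645 − y_m. Every run uses S423, so all elements get stroke `#008000` (score).

[1] open run; points: 364.493,62.171 352.067,56.687 344.084,52.630 339.118,48.940 335.744,44.557 332.537,38.421

[2] open run; points: 150.177,42.066 148.496,46.626 141.965,51.586 130.584,56.946 114.351,62.706 93.268,68.867

[3] closed run; points: 31.188,5.916 39.703,26.263 19.356,34.778 10.841,14.431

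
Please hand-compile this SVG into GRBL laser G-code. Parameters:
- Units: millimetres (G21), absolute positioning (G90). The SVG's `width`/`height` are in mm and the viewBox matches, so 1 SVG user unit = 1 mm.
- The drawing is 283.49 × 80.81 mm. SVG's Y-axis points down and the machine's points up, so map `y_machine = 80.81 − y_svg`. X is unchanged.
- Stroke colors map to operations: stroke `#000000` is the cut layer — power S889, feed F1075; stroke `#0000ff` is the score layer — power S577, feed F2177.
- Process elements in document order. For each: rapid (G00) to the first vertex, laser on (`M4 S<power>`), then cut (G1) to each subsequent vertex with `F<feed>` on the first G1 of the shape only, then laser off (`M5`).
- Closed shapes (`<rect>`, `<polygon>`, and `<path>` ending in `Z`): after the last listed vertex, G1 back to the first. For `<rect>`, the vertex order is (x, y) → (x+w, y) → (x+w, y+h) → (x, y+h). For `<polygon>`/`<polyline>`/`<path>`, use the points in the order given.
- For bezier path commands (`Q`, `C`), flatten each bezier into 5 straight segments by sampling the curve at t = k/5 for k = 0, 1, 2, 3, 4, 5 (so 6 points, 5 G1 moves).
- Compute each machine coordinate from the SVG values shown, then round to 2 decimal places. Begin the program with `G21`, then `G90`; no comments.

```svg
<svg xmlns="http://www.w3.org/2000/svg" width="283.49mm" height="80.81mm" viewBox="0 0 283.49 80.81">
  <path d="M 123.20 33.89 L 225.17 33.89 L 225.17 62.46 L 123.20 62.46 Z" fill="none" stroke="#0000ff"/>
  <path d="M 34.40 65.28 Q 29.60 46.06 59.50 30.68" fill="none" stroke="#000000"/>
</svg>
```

G21
G90
G00 X123.20 Y46.92
M4 S577
G1 X225.17 Y46.92 F2177
G1 X225.17 Y18.35
G1 X123.20 Y18.35
G1 X123.20 Y46.92
M5
G00 X34.40 Y15.53
M4 S889
G1 X33.87 Y23.06 F1075
G1 X36.11 Y30.29
G1 X41.13 Y37.21
G1 X48.93 Y43.82
G1 X59.50 Y50.13
M5

1 u = 1 mm; y_m = 80.81 − y.

[1] `<path>` rectangle, #0000ff→score S577 F2177: (123.20,46.92) → (225.17,46.92) → (225.17,18.35) → (123.20,18.35) → (123.20,46.92) (closed)

[2] `<path>` quadratic bezier, #000000→cut S889 F1075: (34.40,15.53) → (33.87,23.06) → (36.11,30.29) → (41.13,37.21) → (48.93,43.82) → (59.50,50.13)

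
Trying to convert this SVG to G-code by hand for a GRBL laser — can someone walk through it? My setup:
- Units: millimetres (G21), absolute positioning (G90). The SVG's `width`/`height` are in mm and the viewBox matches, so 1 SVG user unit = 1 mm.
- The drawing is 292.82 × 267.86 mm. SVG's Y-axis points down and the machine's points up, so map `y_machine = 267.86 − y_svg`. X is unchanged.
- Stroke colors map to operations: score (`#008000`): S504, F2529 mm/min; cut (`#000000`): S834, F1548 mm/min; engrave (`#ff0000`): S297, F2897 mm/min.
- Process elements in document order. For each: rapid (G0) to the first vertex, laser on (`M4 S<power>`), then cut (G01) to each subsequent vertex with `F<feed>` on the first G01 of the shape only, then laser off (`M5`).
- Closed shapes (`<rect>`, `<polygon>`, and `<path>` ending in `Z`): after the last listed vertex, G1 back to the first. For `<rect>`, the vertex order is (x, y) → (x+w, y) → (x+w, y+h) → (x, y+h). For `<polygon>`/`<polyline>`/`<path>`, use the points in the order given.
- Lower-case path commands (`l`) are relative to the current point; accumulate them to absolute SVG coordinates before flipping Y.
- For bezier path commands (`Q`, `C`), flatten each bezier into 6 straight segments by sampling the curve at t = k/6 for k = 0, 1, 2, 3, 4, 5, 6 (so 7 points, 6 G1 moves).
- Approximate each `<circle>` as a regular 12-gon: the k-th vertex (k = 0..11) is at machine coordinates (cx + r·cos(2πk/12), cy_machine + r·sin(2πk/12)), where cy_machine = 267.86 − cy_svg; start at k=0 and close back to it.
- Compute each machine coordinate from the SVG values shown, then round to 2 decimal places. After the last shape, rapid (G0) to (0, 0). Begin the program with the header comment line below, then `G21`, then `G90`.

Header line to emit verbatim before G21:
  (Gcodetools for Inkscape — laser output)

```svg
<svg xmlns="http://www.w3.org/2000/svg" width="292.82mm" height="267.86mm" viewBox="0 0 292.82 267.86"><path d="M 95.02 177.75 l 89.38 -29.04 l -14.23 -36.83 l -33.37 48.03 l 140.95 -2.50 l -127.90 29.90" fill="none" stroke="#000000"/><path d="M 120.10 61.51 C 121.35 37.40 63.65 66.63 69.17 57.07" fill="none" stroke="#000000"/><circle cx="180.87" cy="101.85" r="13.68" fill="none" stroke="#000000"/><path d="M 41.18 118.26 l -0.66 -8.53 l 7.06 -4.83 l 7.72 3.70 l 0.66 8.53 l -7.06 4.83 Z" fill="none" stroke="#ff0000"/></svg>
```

(Gcodetools for Inkscape — laser output)
G21
G90
G0 X95.02 Y90.11
M4 S834
G01 X184.40 Y119.15 F1548
G01 X170.17 Y155.98
G01 X136.80 Y107.95
G01 X277.75 Y110.45
G01 X149.85 Y80.55
M5
G0 X120.10 Y206.35
M4 S834
G01 X116.38 Y214.39 F1548
G01 X106.22 Y216.09
G01 X93.03 Y214.03
G01 X80.20 Y210.75
G01 X71.11 Y208.82
G01 X69.17 Y210.79
M5
G0 X194.55 Y166.01
M4 S834
G01 X192.72 Y172.85 F1548
G01 X187.71 Y177.86
G01 X180.87 Y179.69
G01 X174.03 Y177.86
G01 X169.02 Y172.85
G01 X167.19 Y166.01
G01 X169.02 Y159.17
G01 X174.03 Y154.16
G01 X180.87 Y152.33
G01 X187.71 Y154.16
G01 X192.72 Y159.17
G01 X194.55 Y166.01
M5
G0 X41.18 Y149.60
M4 S297
G01 X40.52 Y158.13 F2897
G01 X47.58 Y162.96
G01 X55.30 Y159.26
G01 X55.96 Y150.73
G01 X48.90 Y145.90
G01 X41.18 Y149.60
M5
G0 X0.00 Y0.00

Since the viewBox matches the mm dimensions, user units are millimetres directly. The only transform is the Y-flip y_m = 267.86 − y_svg.

Shape 1 is a open polyline drawn with `<path>`. Its stroke #000000 means cut at S834, F1548. After flipping Y the toolpath is (95.02,90.11) → (184.40,119.15) → (170.17,155.98) → (136.80,107.95) → (277.75,110.45) → (149.85,80.55).

Shape 2 is a cubic bezier drawn with `<path>`. Its stroke #000000 means cut at S834, F1548. After flipping Y the toolpath is (120.10,206.35) → (116.38,214.39) → (106.22,216.09) → (93.03,214.03) → (80.20,210.75) → (71.11,208.82) → (69.17,210.79).

Shape 3 is a circle drawn with `<circle>`. Its stroke #000000 means cut at S834, F1548. After flipping Y the toolpath is (194.55,166.01) → (192.72,172.85) → (187.71,177.86) → (180.87,179.69) → (174.03,177.86) → (169.02,172.85) → (167.19,166.01) → (169.02,159.17) → (174.03,154.16) → (180.87,152.33) → (187.71,154.16) → (192.72,159.17) → (194.55,166.01), returning to the start.

Shape 4 is a regular polygon drawn with `<path>`. Its stroke #ff0000 means engrave at S297, F2897. After flipping Y the toolpath is (41.18,149.60) → (40.52,158.13) → (47.58,162.96) → (55.30,159.26) → (55.96,150.73) → (48.90,145.90) → (41.18,149.60), returning to the start.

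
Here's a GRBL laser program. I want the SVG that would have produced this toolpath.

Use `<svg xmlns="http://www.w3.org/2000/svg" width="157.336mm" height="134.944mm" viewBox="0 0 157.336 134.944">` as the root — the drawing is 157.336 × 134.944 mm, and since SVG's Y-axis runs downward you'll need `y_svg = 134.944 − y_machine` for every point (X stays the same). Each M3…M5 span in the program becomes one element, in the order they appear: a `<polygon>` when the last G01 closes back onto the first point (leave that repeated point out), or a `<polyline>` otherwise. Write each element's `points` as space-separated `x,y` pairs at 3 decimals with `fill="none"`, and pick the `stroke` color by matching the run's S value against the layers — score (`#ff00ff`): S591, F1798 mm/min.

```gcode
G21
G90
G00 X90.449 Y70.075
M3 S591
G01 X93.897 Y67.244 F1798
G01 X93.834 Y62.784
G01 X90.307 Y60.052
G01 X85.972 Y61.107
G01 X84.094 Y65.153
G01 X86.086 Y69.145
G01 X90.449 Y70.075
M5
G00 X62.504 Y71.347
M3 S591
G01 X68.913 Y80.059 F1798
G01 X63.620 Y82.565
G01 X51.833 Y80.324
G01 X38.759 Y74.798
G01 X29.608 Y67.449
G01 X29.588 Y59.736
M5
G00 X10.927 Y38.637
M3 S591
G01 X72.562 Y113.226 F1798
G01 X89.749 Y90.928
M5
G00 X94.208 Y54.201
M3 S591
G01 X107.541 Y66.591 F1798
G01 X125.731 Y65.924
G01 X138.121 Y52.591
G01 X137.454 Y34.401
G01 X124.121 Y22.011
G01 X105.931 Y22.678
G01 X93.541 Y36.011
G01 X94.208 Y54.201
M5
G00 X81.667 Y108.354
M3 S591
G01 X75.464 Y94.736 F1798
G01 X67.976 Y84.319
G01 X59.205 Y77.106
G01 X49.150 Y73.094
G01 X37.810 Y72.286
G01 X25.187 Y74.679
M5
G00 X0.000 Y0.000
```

y_svg = 134.944 − y_m. Every run uses S591, so all elements get stroke `#ff00ff` (score).

[1] closed run; points: 90.449,64.869 93.897,67.700 93.834,72.160 90.307,74.892 85.972,73.837 84.094,69.791 86.086,65.799

[2] open run; points: 62.504,63.597 68.913,54.885 63.620,52.379 51.833,54.620 38.759,60.146 29.608,67.495 29.588,75.208

[3] open run; points: 10.927,96.307 72.562,21.718 89.749,44.016

[4] closed run; points: 94.208,80.743 107.541,68.353 125.731,69.020 138.121,82.353 137.454,100.543 124.121,112.933 105.931,112.266 93.541,98.933

[5] open run; points: 81.667,26.590 75.464,40.208 67.976,50.625 59.205,57.838 49.150,61.850 37.810,62.658 25.187,60.265

<svg xmlns="http://www.w3.org/2000/svg" width="157.336mm" height="134.944mm" viewBox="0 0 157.336 134.944">
  <polygon points="90.449,64.869 93.897,67.700 93.834,72.160 90.307,74.892 85.972,73.837 84.094,69.791 86.086,65.799" fill="none" stroke="#ff00ff"/>
  <polyline points="62.504,63.597 68.913,54.885 63.620,52.379 51.833,54.620 38.759,60.146 29.608,67.495 29.588,75.208" fill="none" stroke="#ff00ff"/>
  <polyline points="10.927,96.307 72.562,21.718 89.749,44.016" fill="none" stroke="#ff00ff"/>
  <polygon points="94.208,80.743 107.541,68.353 125.731,69.020 138.121,82.353 137.454,100.543 124.121,112.933 105.931,112.266 93.541,98.933" fill="none" stroke="#ff00ff"/>
  <polyline points="81.667,26.590 75.464,40.208 67.976,50.625 59.205,57.838 49.150,61.850 37.810,62.658 25.187,60.265" fill="none" stroke="#ff00ff"/>
</svg>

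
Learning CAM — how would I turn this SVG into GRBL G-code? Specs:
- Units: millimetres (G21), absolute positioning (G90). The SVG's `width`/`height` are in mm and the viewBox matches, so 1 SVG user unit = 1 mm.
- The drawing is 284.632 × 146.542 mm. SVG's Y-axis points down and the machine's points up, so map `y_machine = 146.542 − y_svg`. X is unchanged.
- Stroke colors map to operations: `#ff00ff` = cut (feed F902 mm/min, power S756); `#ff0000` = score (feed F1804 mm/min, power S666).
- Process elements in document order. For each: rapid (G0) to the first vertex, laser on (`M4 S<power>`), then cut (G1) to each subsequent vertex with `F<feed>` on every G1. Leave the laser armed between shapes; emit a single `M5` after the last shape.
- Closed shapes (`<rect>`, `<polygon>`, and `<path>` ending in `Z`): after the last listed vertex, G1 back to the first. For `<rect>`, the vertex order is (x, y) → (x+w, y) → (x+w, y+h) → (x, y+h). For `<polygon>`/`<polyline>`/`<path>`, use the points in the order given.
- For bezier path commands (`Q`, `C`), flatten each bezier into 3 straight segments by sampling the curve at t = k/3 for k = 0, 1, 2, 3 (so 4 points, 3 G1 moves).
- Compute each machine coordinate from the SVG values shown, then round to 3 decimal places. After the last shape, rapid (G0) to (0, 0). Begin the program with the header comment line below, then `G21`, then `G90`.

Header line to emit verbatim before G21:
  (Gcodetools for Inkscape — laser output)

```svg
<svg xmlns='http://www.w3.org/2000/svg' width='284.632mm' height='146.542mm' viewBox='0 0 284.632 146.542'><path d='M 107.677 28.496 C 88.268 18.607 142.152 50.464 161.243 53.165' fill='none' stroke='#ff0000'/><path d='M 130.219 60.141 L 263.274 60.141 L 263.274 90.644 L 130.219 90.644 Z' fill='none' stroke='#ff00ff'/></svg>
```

1 u = 1 mm; y_m = 146.542 − y.

[1] `<path>` cubic bezier, #ff0000→score S666 F1804: (107.677,118.046) → (108.696,116.646) → (134.558,103.171) → (161.243,93.377)

[2] `<path>` rectangle, #ff00ff→cut S756 F902: (130.219,86.401) → (263.274,86.401) → (263.274,55.898) → (130.219,55.898) → (130.219,86.401) (closed)

(Gcodetools for Inkscape — laser output)
G21
G90
G0 X107.677 Y118.046
M4 S666
G1 X108.696 Y116.646 F1804
G1 X134.558 Y103.171 F1804
G1 X161.243 Y93.377 F1804
G0 X130.219 Y86.401
M4 S756
G1 X263.274 Y86.401 F902
G1 X263.274 Y55.898 F902
G1 X130.219 Y55.898 F902
G1 X130.219 Y86.401 F902
M5
G0 X0.000 Y0.000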